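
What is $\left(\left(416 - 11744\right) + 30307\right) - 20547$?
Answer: $-1568$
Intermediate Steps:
$\left(\left(416 - 11744\right) + 30307\right) - 20547 = \left(-11328 + 30307\right) - 20547 = 18979 - 20547 = -1568$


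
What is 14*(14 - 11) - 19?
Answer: 23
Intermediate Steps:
14*(14 - 11) - 19 = 14*3 - 19 = 42 - 19 = 23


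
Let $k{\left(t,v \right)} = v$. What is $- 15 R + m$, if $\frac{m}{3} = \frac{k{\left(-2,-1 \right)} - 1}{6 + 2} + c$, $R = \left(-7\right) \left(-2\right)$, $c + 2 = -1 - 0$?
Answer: $- \frac{879}{4} \approx -219.75$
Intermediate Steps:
$c = -3$ ($c = -2 - 1 = -3$)
$R = 14$
$m = - \frac{39}{4}$ ($m = 3 \left(\frac{-1 - 1}{6 + 2} - 3\right) = 3 \left(- \frac{2}{8} - 3\right) = 3 \left(\left(-2\right) \frac{1}{8} - 3\right) = 3 \left(- \frac{1}{4} - 3\right) = 3 \left(- \frac{13}{4}\right) = - \frac{39}{4} \approx -9.75$)
$- 15 R + m = \left(-15\right) 14 - \frac{39}{4} = -210 - \frac{39}{4} = - \frac{879}{4}$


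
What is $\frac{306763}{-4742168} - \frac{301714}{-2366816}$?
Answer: $\frac{44045431209}{701489943568} \approx 0.062788$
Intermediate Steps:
$\frac{306763}{-4742168} - \frac{301714}{-2366816} = 306763 \left(- \frac{1}{4742168}\right) - - \frac{150857}{1183408} = - \frac{306763}{4742168} + \frac{150857}{1183408} = \frac{44045431209}{701489943568}$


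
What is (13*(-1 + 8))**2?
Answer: 8281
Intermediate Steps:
(13*(-1 + 8))**2 = (13*7)**2 = 91**2 = 8281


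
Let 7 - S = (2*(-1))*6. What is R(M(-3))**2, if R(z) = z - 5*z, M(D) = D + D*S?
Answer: 57600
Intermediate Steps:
S = 19 (S = 7 - 2*(-1)*6 = 7 - (-2)*6 = 7 - 1*(-12) = 7 + 12 = 19)
M(D) = 20*D (M(D) = D + D*19 = D + 19*D = 20*D)
R(z) = -4*z
R(M(-3))**2 = (-80*(-3))**2 = (-4*(-60))**2 = 240**2 = 57600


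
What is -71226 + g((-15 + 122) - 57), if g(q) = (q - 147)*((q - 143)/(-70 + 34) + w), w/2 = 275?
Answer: -1497919/12 ≈ -1.2483e+5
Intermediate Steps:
w = 550 (w = 2*275 = 550)
g(q) = (-147 + q)*(19943/36 - q/36) (g(q) = (q - 147)*((q - 143)/(-70 + 34) + 550) = (-147 + q)*((-143 + q)/(-36) + 550) = (-147 + q)*((-143 + q)*(-1/36) + 550) = (-147 + q)*((143/36 - q/36) + 550) = (-147 + q)*(19943/36 - q/36))
-71226 + g((-15 + 122) - 57) = -71226 + (-977207/12 - ((-15 + 122) - 57)**2/36 + 10045*((-15 + 122) - 57)/18) = -71226 + (-977207/12 - (107 - 57)**2/36 + 10045*(107 - 57)/18) = -71226 + (-977207/12 - 1/36*50**2 + (10045/18)*50) = -71226 + (-977207/12 - 1/36*2500 + 251125/9) = -71226 + (-977207/12 - 625/9 + 251125/9) = -71226 - 643207/12 = -1497919/12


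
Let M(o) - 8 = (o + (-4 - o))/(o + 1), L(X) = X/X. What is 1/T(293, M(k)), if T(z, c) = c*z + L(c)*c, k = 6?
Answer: 1/2184 ≈ 0.00045788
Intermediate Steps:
L(X) = 1
M(o) = 8 - 4/(1 + o) (M(o) = 8 + (o + (-4 - o))/(o + 1) = 8 - 4/(1 + o))
T(z, c) = c + c*z (T(z, c) = c*z + 1*c = c*z + c = c + c*z)
1/T(293, M(k)) = 1/((4*(1 + 2*6)/(1 + 6))*(1 + 293)) = 1/((4*(1 + 12)/7)*294) = 1/((4*(1/7)*13)*294) = 1/((52/7)*294) = 1/2184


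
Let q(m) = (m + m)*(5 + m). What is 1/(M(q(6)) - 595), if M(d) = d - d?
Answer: -1/595 ≈ -0.0016807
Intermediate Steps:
q(m) = 2*m*(5 + m) (q(m) = (2*m)*(5 + m) = 2*m*(5 + m))
M(d) = 0
1/(M(q(6)) - 595) = 1/(0 - 595) = 1/(-595) = -1/595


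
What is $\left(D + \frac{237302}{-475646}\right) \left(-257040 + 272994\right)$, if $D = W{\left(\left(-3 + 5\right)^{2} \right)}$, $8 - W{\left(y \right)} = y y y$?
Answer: $- \frac{214369734006}{237823} \approx -9.0138 \cdot 10^{5}$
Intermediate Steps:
$W{\left(y \right)} = 8 - y^{3}$ ($W{\left(y \right)} = 8 - y y y = 8 - y^{2} y = 8 - y^{3}$)
$D = -56$ ($D = 8 - \left(\left(-3 + 5\right)^{2}\right)^{3} = 8 - \left(2^{2}\right)^{3} = 8 - 4^{3} = 8 - 64 = -56$)
$\left(D + \frac{237302}{-475646}\right) \left(-257040 + 272994\right) = \left(-56 + \frac{237302}{-475646}\right) \left(-257040 + 272994\right) = \left(-56 + 237302 \left(- \frac{1}{475646}\right)\right) 15954 = \left(-56 - \frac{118651}{237823}\right) 15954 = \left(- \frac{13436739}{237823}\right) 15954 = - \frac{214369734006}{237823}$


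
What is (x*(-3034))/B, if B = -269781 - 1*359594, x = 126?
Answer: 382284/629375 ≈ 0.60740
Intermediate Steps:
B = -629375 (B = -269781 - 359594 = -629375)
(x*(-3034))/B = (126*(-3034))/(-629375) = -382284*(-1/629375) = 382284/629375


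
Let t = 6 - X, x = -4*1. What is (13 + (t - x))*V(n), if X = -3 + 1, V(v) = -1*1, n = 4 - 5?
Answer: -25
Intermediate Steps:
n = -1
x = -4
V(v) = -1
X = -2
t = 8 (t = 6 - 1*(-2) = 6 + 2 = 8)
(13 + (t - x))*V(n) = (13 + (8 - 1*(-4)))*(-1) = (13 + (8 + 4))*(-1) = (13 + 12)*(-1) = 25*(-1) = -25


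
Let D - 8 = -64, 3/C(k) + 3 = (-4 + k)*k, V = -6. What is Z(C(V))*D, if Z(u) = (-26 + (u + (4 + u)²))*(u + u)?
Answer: 385056/6859 ≈ 56.139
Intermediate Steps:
C(k) = 3/(-3 + k*(-4 + k)) (C(k) = 3/(-3 + (-4 + k)*k) = 3/(-3 + k*(-4 + k)))
Z(u) = 2*u*(-26 + u + (4 + u)²) (Z(u) = (-26 + u + (4 + u)²)*(2*u) = 2*u*(-26 + u + (4 + u)²))
D = -56 (D = 8 - 64 = -56)
Z(C(V))*D = (2*(3/(-3 + (-6)² - 4*(-6)))*(-26 + 3/(-3 + (-6)² - 4*(-6)) + (4 + 3/(-3 + (-6)² - 4*(-6)))²))*(-56) = (2*(3/(-3 + 36 + 24))*(-26 + 3/(-3 + 36 + 24) + (4 + 3/(-3 + 36 + 24))²))*(-56) = (2*(3/57)*(-26 + 3/57 + (4 + 3/57)²))*(-56) = (2*(3*(1/57))*(-26 + 3*(1/57) + (4 + 3*(1/57))²))*(-56) = (2*(1/19)*(-26 + 1/19 + (4 + 1/19)²))*(-56) = (2*(1/19)*(-26 + 1/19 + (77/19)²))*(-56) = (2*(1/19)*(-26 + 1/19 + 5929/361))*(-56) = (2*(1/19)*(-3438/361))*(-56) = -6876/6859*(-56) = 385056/6859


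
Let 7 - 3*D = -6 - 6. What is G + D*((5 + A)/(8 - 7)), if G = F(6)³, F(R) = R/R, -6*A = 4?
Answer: 256/9 ≈ 28.444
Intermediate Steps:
A = -⅔ (A = -⅙*4 = -⅔ ≈ -0.66667)
F(R) = 1
D = 19/3 (D = 7/3 - (-6 - 6)/3 = 7/3 - ⅓*(-12) = 7/3 + 4 = 19/3 ≈ 6.3333)
G = 1 (G = 1³ = 1)
G + D*((5 + A)/(8 - 7)) = 1 + 19*((5 - ⅔)/(8 - 7))/3 = 1 + 19*((13/3)/1)/3 = 1 + 19*((13/3)*1)/3 = 1 + (19/3)*(13/3) = 1 + 247/9 = 256/9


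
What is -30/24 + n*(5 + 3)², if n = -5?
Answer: -1285/4 ≈ -321.25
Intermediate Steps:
-30/24 + n*(5 + 3)² = -30/24 - 5*(5 + 3)² = -30*1/24 - 5*8² = -5/4 - 5*64 = -5/4 - 320 = -1285/4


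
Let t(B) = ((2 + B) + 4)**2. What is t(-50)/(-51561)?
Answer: -1936/51561 ≈ -0.037548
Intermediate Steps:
t(B) = (6 + B)**2
t(-50)/(-51561) = (6 - 50)**2/(-51561) = (-44)**2*(-1/51561) = 1936*(-1/51561) = -1936/51561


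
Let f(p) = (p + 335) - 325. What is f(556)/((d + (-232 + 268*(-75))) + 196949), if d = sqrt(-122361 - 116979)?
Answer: 99965222/31193804029 - 1132*I*sqrt(59835)/31193804029 ≈ 0.0032047 - 8.8768e-6*I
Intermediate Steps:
d = 2*I*sqrt(59835) (d = sqrt(-239340) = 2*I*sqrt(59835) ≈ 489.22*I)
f(p) = 10 + p (f(p) = (335 + p) - 325 = 10 + p)
f(556)/((d + (-232 + 268*(-75))) + 196949) = (10 + 556)/((2*I*sqrt(59835) + (-232 + 268*(-75))) + 196949) = 566/((2*I*sqrt(59835) + (-232 - 20100)) + 196949) = 566/((2*I*sqrt(59835) - 20332) + 196949) = 566/((-20332 + 2*I*sqrt(59835)) + 196949) = 566/(176617 + 2*I*sqrt(59835))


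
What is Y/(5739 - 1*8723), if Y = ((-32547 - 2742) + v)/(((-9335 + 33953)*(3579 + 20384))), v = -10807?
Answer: 2881/110020291491 ≈ 2.6186e-8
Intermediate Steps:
Y = -23048/294960567 (Y = ((-32547 - 2742) - 10807)/(((-9335 + 33953)*(3579 + 20384))) = (-35289 - 10807)/((24618*23963)) = -46096/589921134 = -46096*1/589921134 = -23048/294960567 ≈ -7.8139e-5)
Y/(5739 - 1*8723) = -23048/(294960567*(5739 - 1*8723)) = -23048/(294960567*(5739 - 8723)) = -23048/294960567/(-2984) = -23048/294960567*(-1/2984) = 2881/110020291491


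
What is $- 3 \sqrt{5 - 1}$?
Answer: $-6$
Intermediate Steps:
$- 3 \sqrt{5 - 1} = - 3 \sqrt{4} = \left(-3\right) 2 = -6$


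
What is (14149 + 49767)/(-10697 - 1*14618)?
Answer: -63916/25315 ≈ -2.5248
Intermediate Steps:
(14149 + 49767)/(-10697 - 1*14618) = 63916/(-10697 - 14618) = 63916/(-25315) = 63916*(-1/25315) = -63916/25315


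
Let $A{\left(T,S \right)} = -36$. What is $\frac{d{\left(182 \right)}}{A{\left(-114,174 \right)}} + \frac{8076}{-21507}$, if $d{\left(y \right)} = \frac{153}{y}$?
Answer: $- \frac{2081649}{5219032} \approx -0.39886$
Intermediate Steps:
$\frac{d{\left(182 \right)}}{A{\left(-114,174 \right)}} + \frac{8076}{-21507} = \frac{153 \cdot \frac{1}{182}}{-36} + \frac{8076}{-21507} = 153 \cdot \frac{1}{182} \left(- \frac{1}{36}\right) + 8076 \left(- \frac{1}{21507}\right) = \frac{153}{182} \left(- \frac{1}{36}\right) - \frac{2692}{7169} = - \frac{17}{728} - \frac{2692}{7169} = - \frac{2081649}{5219032}$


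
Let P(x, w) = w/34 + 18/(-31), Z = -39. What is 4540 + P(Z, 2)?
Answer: 2392305/527 ≈ 4539.5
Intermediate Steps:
P(x, w) = -18/31 + w/34 (P(x, w) = w*(1/34) + 18*(-1/31) = w/34 - 18/31 = -18/31 + w/34)
4540 + P(Z, 2) = 4540 + (-18/31 + (1/34)*2) = 4540 + (-18/31 + 1/17) = 4540 - 275/527 = 2392305/527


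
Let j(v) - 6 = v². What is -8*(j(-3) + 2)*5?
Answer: -680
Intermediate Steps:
j(v) = 6 + v²
-8*(j(-3) + 2)*5 = -8*((6 + (-3)²) + 2)*5 = -8*((6 + 9) + 2)*5 = -8*(15 + 2)*5 = -8*17*5 = -136*5 = -680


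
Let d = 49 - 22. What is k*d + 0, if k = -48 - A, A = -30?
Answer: -486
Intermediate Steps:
d = 27
k = -18 (k = -48 - 1*(-30) = -48 + 30 = -18)
k*d + 0 = -18*27 + 0 = -486 + 0 = -486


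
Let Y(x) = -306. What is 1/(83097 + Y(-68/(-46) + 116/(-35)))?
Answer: 1/82791 ≈ 1.2079e-5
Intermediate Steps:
1/(83097 + Y(-68/(-46) + 116/(-35))) = 1/(83097 - 306) = 1/82791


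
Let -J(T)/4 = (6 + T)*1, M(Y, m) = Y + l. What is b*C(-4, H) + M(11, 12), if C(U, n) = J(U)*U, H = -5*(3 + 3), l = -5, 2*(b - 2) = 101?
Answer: 1686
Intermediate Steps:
b = 105/2 (b = 2 + (½)*101 = 2 + 101/2 = 105/2 ≈ 52.500)
M(Y, m) = -5 + Y (M(Y, m) = Y - 5 = -5 + Y)
J(T) = -24 - 4*T (J(T) = -4*(6 + T) = -24 - 4*T)
H = -30 (H = -5*6 = -30)
C(U, n) = U*(-24 - 4*U) (C(U, n) = (-24 - 4*U)*U = U*(-24 - 4*U))
b*C(-4, H) + M(11, 12) = 105*(-4*(-4)*(6 - 4))/2 + (-5 + 11) = 105*(-4*(-4)*2)/2 + 6 = (105/2)*32 + 6 = 1680 + 6 = 1686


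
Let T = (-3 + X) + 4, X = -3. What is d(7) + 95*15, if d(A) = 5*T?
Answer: 1415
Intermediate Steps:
T = -2 (T = (-3 - 3) + 4 = -6 + 4 = -2)
d(A) = -10 (d(A) = 5*(-2) = -10)
d(7) + 95*15 = -10 + 95*15 = -10 + 1425 = 1415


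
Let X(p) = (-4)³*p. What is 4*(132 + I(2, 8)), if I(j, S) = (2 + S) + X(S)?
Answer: -1480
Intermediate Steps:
X(p) = -64*p
I(j, S) = 2 - 63*S (I(j, S) = (2 + S) - 64*S = 2 - 63*S)
4*(132 + I(2, 8)) = 4*(132 + (2 - 63*8)) = 4*(132 + (2 - 504)) = 4*(132 - 502) = 4*(-370) = -1480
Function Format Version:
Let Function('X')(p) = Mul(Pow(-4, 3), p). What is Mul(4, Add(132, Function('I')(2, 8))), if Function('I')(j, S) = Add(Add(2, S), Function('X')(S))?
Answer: -1480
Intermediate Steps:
Function('X')(p) = Mul(-64, p)
Function('I')(j, S) = Add(2, Mul(-63, S)) (Function('I')(j, S) = Add(Add(2, S), Mul(-64, S)) = Add(2, Mul(-63, S)))
Mul(4, Add(132, Function('I')(2, 8))) = Mul(4, Add(132, Add(2, Mul(-63, 8)))) = Mul(4, Add(132, Add(2, -504))) = Mul(4, Add(132, -502)) = Mul(4, -370) = -1480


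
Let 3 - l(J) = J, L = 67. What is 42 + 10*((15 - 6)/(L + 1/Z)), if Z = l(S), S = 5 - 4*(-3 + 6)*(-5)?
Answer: 180006/4153 ≈ 43.344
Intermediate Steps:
S = 65 (S = 5 - 12*(-5) = 5 - 4*(-15) = 5 + 60 = 65)
l(J) = 3 - J
Z = -62 (Z = 3 - 1*65 = 3 - 65 = -62)
42 + 10*((15 - 6)/(L + 1/Z)) = 42 + 10*((15 - 6)/(67 + 1/(-62))) = 42 + 10*(9/(67 - 1/62)) = 42 + 10*(9/(4153/62)) = 42 + 10*(9*(62/4153)) = 42 + 10*(558/4153) = 42 + 5580/4153 = 180006/4153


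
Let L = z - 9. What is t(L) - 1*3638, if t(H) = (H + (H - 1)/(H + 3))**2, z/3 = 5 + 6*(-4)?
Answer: 2297059/3969 ≈ 578.75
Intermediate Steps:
z = -57 (z = 3*(5 + 6*(-4)) = 3*(5 - 24) = 3*(-19) = -57)
L = -66 (L = -57 - 9 = -66)
t(H) = (H + (-1 + H)/(3 + H))**2
t(L) - 1*3638 = (-1 + (-66)**2 + 4*(-66))**2/(3 - 66)**2 - 1*3638 = (-1 + 4356 - 264)**2/(-63)**2 - 3638 = (1/3969)*4091**2 - 3638 = (1/3969)*16736281 - 3638 = 16736281/3969 - 3638 = 2297059/3969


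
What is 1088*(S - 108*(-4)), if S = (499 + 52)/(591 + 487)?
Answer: 253638368/539 ≈ 4.7057e+5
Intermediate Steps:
S = 551/1078 ≈ 0.51113
1088*(S - 108*(-4)) = 1088*(551/1078 - 108*(-4)) = 1088*(551/1078 + 432) = 1088*(466247/1078) = 253638368/539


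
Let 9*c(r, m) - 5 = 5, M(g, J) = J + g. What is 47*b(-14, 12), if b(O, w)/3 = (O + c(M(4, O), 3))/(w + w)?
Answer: -1363/18 ≈ -75.722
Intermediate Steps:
c(r, m) = 10/9 (c(r, m) = 5/9 + (⅑)*5 = 5/9 + 5/9 = 10/9)
b(O, w) = 3*(10/9 + O)/(2*w) (b(O, w) = 3*((O + 10/9)/(w + w)) = 3*((10/9 + O)/((2*w))) = 3*((10/9 + O)*(1/(2*w))) = 3*((10/9 + O)/(2*w)) = 3*(10/9 + O)/(2*w))
47*b(-14, 12) = 47*((⅙)*(10 + 9*(-14))/12) = 47*((⅙)*(1/12)*(10 - 126)) = 47*((⅙)*(1/12)*(-116)) = 47*(-29/18) = -1363/18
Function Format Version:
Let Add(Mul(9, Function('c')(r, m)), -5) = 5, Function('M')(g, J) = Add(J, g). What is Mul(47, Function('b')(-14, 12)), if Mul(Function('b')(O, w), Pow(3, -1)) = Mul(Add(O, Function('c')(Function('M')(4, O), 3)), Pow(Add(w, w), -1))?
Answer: Rational(-1363, 18) ≈ -75.722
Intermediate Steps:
Function('c')(r, m) = Rational(10, 9) (Function('c')(r, m) = Add(Rational(5, 9), Mul(Rational(1, 9), 5)) = Add(Rational(5, 9), Rational(5, 9)) = Rational(10, 9))
Function('b')(O, w) = Mul(Rational(3, 2), Pow(w, -1), Add(Rational(10, 9), O)) (Function('b')(O, w) = Mul(3, Mul(Add(O, Rational(10, 9)), Pow(Add(w, w), -1))) = Mul(3, Mul(Add(Rational(10, 9), O), Pow(Mul(2, w), -1))) = Mul(3, Mul(Add(Rational(10, 9), O), Mul(Rational(1, 2), Pow(w, -1)))) = Mul(3, Mul(Rational(1, 2), Pow(w, -1), Add(Rational(10, 9), O))) = Mul(Rational(3, 2), Pow(w, -1), Add(Rational(10, 9), O)))
Mul(47, Function('b')(-14, 12)) = Mul(47, Mul(Rational(1, 6), Pow(12, -1), Add(10, Mul(9, -14)))) = Mul(47, Mul(Rational(1, 6), Rational(1, 12), Add(10, -126))) = Mul(47, Mul(Rational(1, 6), Rational(1, 12), -116)) = Mul(47, Rational(-29, 18)) = Rational(-1363, 18)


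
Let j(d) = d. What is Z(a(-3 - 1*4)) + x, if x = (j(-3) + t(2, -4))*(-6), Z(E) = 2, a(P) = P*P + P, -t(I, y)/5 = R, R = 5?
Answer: 170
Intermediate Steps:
t(I, y) = -25 (t(I, y) = -5*5 = -25)
a(P) = P + P² (a(P) = P² + P = P + P²)
x = 168 (x = (-3 - 25)*(-6) = -28*(-6) = 168)
Z(a(-3 - 1*4)) + x = 2 + 168 = 170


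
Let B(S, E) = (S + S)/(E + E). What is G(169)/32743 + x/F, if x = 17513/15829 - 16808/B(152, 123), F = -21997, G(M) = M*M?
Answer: 322875605009627/216615237376021 ≈ 1.4905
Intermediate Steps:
G(M) = M**2
B(S, E) = S/E (B(S, E) = (2*S)/((2*E)) = (2*S)*(1/(2*E)) = S/E)
x = -4090244920/300751 (x = 17513/15829 - 16808/(152/123) = 17513*(1/15829) - 16808/(152*(1/123)) = 17513/15829 - 16808/152/123 = 17513/15829 - 16808*123/152 = 17513/15829 - 258423/19 = -4090244920/300751 ≈ -13600.)
G(169)/32743 + x/F = 169**2/32743 - 4090244920/300751/(-21997) = 28561*(1/32743) - 4090244920/300751*(-1/21997) = 28561/32743 + 4090244920/6615619747 = 322875605009627/216615237376021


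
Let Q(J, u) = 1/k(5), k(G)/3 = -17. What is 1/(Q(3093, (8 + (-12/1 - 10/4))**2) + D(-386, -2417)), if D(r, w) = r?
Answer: -51/19687 ≈ -0.0025905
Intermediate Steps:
k(G) = -51 (k(G) = 3*(-17) = -51)
Q(J, u) = -1/51 (Q(J, u) = 1/(-51) = -1/51)
1/(Q(3093, (8 + (-12/1 - 10/4))**2) + D(-386, -2417)) = 1/(-1/51 - 386) = 1/(-19687/51) = -51/19687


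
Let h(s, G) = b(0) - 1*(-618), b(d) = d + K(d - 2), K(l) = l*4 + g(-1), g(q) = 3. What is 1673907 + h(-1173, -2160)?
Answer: 1674520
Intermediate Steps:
K(l) = 3 + 4*l (K(l) = l*4 + 3 = 4*l + 3 = 3 + 4*l)
b(d) = -5 + 5*d (b(d) = d + (3 + 4*(d - 2)) = d + (3 + 4*(-2 + d)) = d + (3 + (-8 + 4*d)) = d + (-5 + 4*d) = -5 + 5*d)
h(s, G) = 613 (h(s, G) = (-5 + 5*0) - 1*(-618) = (-5 + 0) + 618 = -5 + 618 = 613)
1673907 + h(-1173, -2160) = 1673907 + 613 = 1674520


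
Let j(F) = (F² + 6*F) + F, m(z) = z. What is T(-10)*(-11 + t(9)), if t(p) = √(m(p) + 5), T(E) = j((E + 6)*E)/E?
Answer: 2068 - 188*√14 ≈ 1364.6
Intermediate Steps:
j(F) = F² + 7*F
T(E) = (6 + E)*(7 + E*(6 + E)) (T(E) = (((E + 6)*E)*(7 + (E + 6)*E))/E = (((6 + E)*E)*(7 + (6 + E)*E))/E = ((E*(6 + E))*(7 + E*(6 + E)))/E = (E*(6 + E)*(7 + E*(6 + E)))/E = (6 + E)*(7 + E*(6 + E)))
t(p) = √(5 + p) (t(p) = √(p + 5) = √(5 + p))
T(-10)*(-11 + t(9)) = ((6 - 10)*(7 - 10*(6 - 10)))*(-11 + √(5 + 9)) = (-4*(7 - 10*(-4)))*(-11 + √14) = (-4*(7 + 40))*(-11 + √14) = (-4*47)*(-11 + √14) = -188*(-11 + √14) = 2068 - 188*√14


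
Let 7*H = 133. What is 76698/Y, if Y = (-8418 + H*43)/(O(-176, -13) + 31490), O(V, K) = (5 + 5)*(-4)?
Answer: -2412152100/7601 ≈ -3.1735e+5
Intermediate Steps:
H = 19 (H = (1/7)*133 = 19)
O(V, K) = -40 (O(V, K) = 10*(-4) = -40)
Y = -7601/31450 (Y = (-8418 + 19*43)/(-40 + 31490) = (-8418 + 817)/31450 = -7601*1/31450 = -7601/31450 ≈ -0.24169)
76698/Y = 76698/(-7601/31450) = 76698*(-31450/7601) = -2412152100/7601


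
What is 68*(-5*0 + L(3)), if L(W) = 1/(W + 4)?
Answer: 68/7 ≈ 9.7143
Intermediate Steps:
L(W) = 1/(4 + W)
68*(-5*0 + L(3)) = 68*(-5*0 + 1/(4 + 3)) = 68*(0 + 1/7) = 68*(0 + ⅐) = 68*(⅐) = 68/7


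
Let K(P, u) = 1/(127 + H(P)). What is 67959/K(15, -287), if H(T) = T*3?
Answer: 11688948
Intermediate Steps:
H(T) = 3*T
K(P, u) = 1/(127 + 3*P)
67959/K(15, -287) = 67959/(1/(127 + 3*15)) = 67959/(1/(127 + 45)) = 67959/(1/172) = 67959*172 = 11688948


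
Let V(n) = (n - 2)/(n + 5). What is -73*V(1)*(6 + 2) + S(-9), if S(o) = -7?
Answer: 271/3 ≈ 90.333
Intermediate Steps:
V(n) = (-2 + n)/(5 + n)
-73*V(1)*(6 + 2) + S(-9) = -73*(-2 + 1)/(5 + 1)*(6 + 2) - 7 = -73*-1/6*8 - 7 = -73*(1/6)*(-1)*8 - 7 = -(-73)*8/6 - 7 = -73*(-4/3) - 7 = 292/3 - 7 = 271/3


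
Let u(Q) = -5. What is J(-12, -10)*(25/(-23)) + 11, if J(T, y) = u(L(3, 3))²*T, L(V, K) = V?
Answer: 7753/23 ≈ 337.09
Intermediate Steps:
J(T, y) = 25*T (J(T, y) = (-5)²*T = 25*T)
J(-12, -10)*(25/(-23)) + 11 = (25*(-12))*(25/(-23)) + 11 = -7500*(-1)/23 + 11 = -300*(-25/23) + 11 = 7500/23 + 11 = 7753/23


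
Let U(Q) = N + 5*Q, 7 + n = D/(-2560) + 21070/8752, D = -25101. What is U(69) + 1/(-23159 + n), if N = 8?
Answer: 11445215820249/32422711673 ≈ 353.00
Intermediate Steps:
n = 7299207/1400320 (n = -7 + (-25101/(-2560) + 21070/8752) = -7 + (-25101*(-1/2560) + 21070*(1/8752)) = -7 + (25101/2560 + 10535/4376) = -7 + 17101447/1400320 = 7299207/1400320 ≈ 5.2125)
U(Q) = 8 + 5*Q
U(69) + 1/(-23159 + n) = (8 + 5*69) + 1/(-23159 + 7299207/1400320) = (8 + 345) + 1/(-32422711673/1400320) = 353 - 1400320/32422711673 = 11445215820249/32422711673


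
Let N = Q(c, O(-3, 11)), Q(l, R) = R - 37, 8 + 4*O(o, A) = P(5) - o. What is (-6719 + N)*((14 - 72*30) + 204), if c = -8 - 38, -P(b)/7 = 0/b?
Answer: 26245159/2 ≈ 1.3123e+7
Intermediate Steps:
P(b) = 0 (P(b) = -0/b = -7*0 = 0)
O(o, A) = -2 - o/4 (O(o, A) = -2 + (0 - o)/4 = -2 + (-o)/4 = -2 - o/4)
c = -46
Q(l, R) = -37 + R
N = -153/4 (N = -37 + (-2 - ¼*(-3)) = -37 + (-2 + ¾) = -37 - 5/4 = -153/4 ≈ -38.250)
(-6719 + N)*((14 - 72*30) + 204) = (-6719 - 153/4)*((14 - 72*30) + 204) = -27029*((14 - 2160) + 204)/4 = -27029*(-2146 + 204)/4 = -27029/4*(-1942) = 26245159/2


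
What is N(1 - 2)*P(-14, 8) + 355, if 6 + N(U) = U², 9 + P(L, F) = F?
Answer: 360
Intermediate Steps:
P(L, F) = -9 + F
N(U) = -6 + U²
N(1 - 2)*P(-14, 8) + 355 = (-6 + (1 - 2)²)*(-9 + 8) + 355 = (-6 + (-1)²)*(-1) + 355 = (-6 + 1)*(-1) + 355 = -5*(-1) + 355 = 5 + 355 = 360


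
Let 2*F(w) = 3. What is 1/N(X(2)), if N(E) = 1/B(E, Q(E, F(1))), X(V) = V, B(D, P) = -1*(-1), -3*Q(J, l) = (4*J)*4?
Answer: 1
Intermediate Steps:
F(w) = 3/2 (F(w) = (½)*3 = 3/2)
Q(J, l) = -16*J/3 (Q(J, l) = -4*J*4/3 = -16*J/3)
B(D, P) = 1
N(E) = 1 (N(E) = 1/1 = 1)
1/N(X(2)) = 1/1 = 1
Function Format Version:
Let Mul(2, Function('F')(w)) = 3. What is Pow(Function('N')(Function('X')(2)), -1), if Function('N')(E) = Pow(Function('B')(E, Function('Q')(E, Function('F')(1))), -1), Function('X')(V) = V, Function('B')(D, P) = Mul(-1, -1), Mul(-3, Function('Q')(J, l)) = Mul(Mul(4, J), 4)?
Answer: 1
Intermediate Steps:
Function('F')(w) = Rational(3, 2) (Function('F')(w) = Mul(Rational(1, 2), 3) = Rational(3, 2))
Function('Q')(J, l) = Mul(Rational(-16, 3), J) (Function('Q')(J, l) = Mul(Rational(-1, 3), Mul(Mul(4, J), 4)) = Mul(Rational(-1, 3), Mul(16, J)) = Mul(Rational(-16, 3), J))
Function('B')(D, P) = 1
Function('N')(E) = 1 (Function('N')(E) = Pow(1, -1) = 1)
Pow(Function('N')(Function('X')(2)), -1) = Pow(1, -1) = 1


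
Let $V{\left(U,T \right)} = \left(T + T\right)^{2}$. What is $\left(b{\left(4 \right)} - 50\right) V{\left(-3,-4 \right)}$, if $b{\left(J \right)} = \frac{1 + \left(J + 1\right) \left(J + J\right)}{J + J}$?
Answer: $-2872$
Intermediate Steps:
$V{\left(U,T \right)} = 4 T^{2}$ ($V{\left(U,T \right)} = \left(2 T\right)^{2} = 4 T^{2}$)
$b{\left(J \right)} = \frac{1 + 2 J \left(1 + J\right)}{2 J}$ ($b{\left(J \right)} = \frac{1 + \left(1 + J\right) 2 J}{2 J} = \left(1 + 2 J \left(1 + J\right)\right) \frac{1}{2 J} = \frac{1 + 2 J \left(1 + J\right)}{2 J}$)
$\left(b{\left(4 \right)} - 50\right) V{\left(-3,-4 \right)} = \left(\left(1 + 4 + \frac{1}{2 \cdot 4}\right) - 50\right) 4 \left(-4\right)^{2} = \left(\left(1 + 4 + \frac{1}{2} \cdot \frac{1}{4}\right) - 50\right) 4 \cdot 16 = \left(\left(1 + 4 + \frac{1}{8}\right) - 50\right) 64 = \left(\frac{41}{8} - 50\right) 64 = \left(- \frac{359}{8}\right) 64 = -2872$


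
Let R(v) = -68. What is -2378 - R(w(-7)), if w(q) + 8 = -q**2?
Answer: -2310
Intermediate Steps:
w(q) = -8 - q**2
-2378 - R(w(-7)) = -2378 - 1*(-68) = -2378 + 68 = -2310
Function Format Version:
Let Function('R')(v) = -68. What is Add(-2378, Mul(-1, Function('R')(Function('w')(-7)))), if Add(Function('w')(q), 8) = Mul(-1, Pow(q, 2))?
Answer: -2310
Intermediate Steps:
Function('w')(q) = Add(-8, Mul(-1, Pow(q, 2)))
Add(-2378, Mul(-1, Function('R')(Function('w')(-7)))) = Add(-2378, Mul(-1, -68)) = Add(-2378, 68) = -2310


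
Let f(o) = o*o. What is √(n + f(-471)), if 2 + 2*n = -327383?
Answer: √232594/2 ≈ 241.14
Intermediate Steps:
n = -327385/2 (n = -1 + (½)*(-327383) = -1 - 327383/2 = -327385/2 ≈ -1.6369e+5)
f(o) = o²
√(n + f(-471)) = √(-327385/2 + (-471)²) = √(-327385/2 + 221841) = √(116297/2) = √232594/2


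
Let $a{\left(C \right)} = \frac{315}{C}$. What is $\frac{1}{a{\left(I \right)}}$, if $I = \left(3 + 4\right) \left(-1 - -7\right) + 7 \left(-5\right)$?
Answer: $\frac{1}{45} \approx 0.022222$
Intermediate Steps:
$I = 7$ ($I = 7 \left(-1 + \left(-5 + 12\right)\right) - 35 = 7 \left(-1 + 7\right) - 35 = 7 \cdot 6 - 35 = 42 - 35 = 7$)
$\frac{1}{a{\left(I \right)}} = \frac{1}{315 \cdot \frac{1}{7}} = \frac{1}{45}$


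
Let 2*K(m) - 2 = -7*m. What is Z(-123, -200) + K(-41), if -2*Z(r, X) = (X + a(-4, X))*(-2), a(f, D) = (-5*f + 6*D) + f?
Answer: -2479/2 ≈ -1239.5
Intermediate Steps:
K(m) = 1 - 7*m/2 (K(m) = 1 + (-7*m)/2 = 1 - 7*m/2)
a(f, D) = -4*f + 6*D
Z(r, X) = 16 + 7*X (Z(r, X) = -(X + (-4*(-4) + 6*X))*(-2)/2 = -(X + (16 + 6*X))*(-2)/2 = -(16 + 7*X)*(-2)/2 = -(-32 - 14*X)/2 = 16 + 7*X)
Z(-123, -200) + K(-41) = (16 + 7*(-200)) + (1 - 7/2*(-41)) = (16 - 1400) + (1 + 287/2) = -1384 + 289/2 = -2479/2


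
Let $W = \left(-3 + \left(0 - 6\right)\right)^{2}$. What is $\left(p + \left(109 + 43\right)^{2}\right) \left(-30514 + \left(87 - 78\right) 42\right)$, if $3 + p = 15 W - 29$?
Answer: $-731913032$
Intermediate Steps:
$W = 81$ ($W = \left(-3 + \left(0 - 6\right)\right)^{2} = \left(-3 - 6\right)^{2} = \left(-9\right)^{2} = 81$)
$p = 1183$ ($p = -3 + \left(15 \cdot 81 - 29\right) = -3 + \left(1215 - 29\right) = -3 + 1186 = 1183$)
$\left(p + \left(109 + 43\right)^{2}\right) \left(-30514 + \left(87 - 78\right) 42\right) = \left(1183 + \left(109 + 43\right)^{2}\right) \left(-30514 + \left(87 - 78\right) 42\right) = \left(1183 + 152^{2}\right) \left(-30514 + 9 \cdot 42\right) = \left(1183 + 23104\right) \left(-30514 + 378\right) = 24287 \left(-30136\right) = -731913032$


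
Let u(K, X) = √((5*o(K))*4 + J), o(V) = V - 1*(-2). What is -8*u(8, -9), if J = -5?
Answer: -8*√195 ≈ -111.71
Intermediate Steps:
o(V) = 2 + V (o(V) = V + 2 = 2 + V)
u(K, X) = √(35 + 20*K) (u(K, X) = √((5*(2 + K))*4 - 5) = √((10 + 5*K)*4 - 5) = √((40 + 20*K) - 5) = √(35 + 20*K))
-8*u(8, -9) = -8*√(35 + 20*8) = -8*√(35 + 160) = -8*√195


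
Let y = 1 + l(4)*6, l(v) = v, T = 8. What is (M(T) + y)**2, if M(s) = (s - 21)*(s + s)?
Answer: 33489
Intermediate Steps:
M(s) = 2*s*(-21 + s) (M(s) = (-21 + s)*(2*s) = 2*s*(-21 + s))
y = 25 (y = 1 + 4*6 = 1 + 24 = 25)
(M(T) + y)**2 = (2*8*(-21 + 8) + 25)**2 = (2*8*(-13) + 25)**2 = (-208 + 25)**2 = (-183)**2 = 33489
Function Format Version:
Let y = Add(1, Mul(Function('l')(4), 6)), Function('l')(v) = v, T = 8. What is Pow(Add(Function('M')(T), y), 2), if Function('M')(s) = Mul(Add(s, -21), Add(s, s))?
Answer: 33489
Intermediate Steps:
Function('M')(s) = Mul(2, s, Add(-21, s)) (Function('M')(s) = Mul(Add(-21, s), Mul(2, s)) = Mul(2, s, Add(-21, s)))
y = 25 (y = Add(1, Mul(4, 6)) = Add(1, 24) = 25)
Pow(Add(Function('M')(T), y), 2) = Pow(Add(Mul(2, 8, Add(-21, 8)), 25), 2) = Pow(Add(Mul(2, 8, -13), 25), 2) = Pow(Add(-208, 25), 2) = Pow(-183, 2) = 33489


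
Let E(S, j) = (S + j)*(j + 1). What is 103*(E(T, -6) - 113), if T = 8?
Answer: -12669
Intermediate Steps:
E(S, j) = (1 + j)*(S + j) (E(S, j) = (S + j)*(1 + j) = (1 + j)*(S + j))
103*(E(T, -6) - 113) = 103*((8 - 6 + (-6)² + 8*(-6)) - 113) = 103*((8 - 6 + 36 - 48) - 113) = 103*(-10 - 113) = 103*(-123) = -12669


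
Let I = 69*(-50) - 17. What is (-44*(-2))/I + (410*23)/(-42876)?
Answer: -18233449/74325546 ≈ -0.24532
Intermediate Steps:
I = -3467 (I = -3450 - 17 = -3467)
(-44*(-2))/I + (410*23)/(-42876) = -44*(-2)/(-3467) + (410*23)/(-42876) = 88*(-1/3467) + 9430*(-1/42876) = -88/3467 - 4715/21438 = -18233449/74325546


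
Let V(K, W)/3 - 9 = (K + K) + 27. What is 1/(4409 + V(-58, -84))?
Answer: 1/4169 ≈ 0.00023987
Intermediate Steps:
V(K, W) = 108 + 6*K (V(K, W) = 27 + 3*((K + K) + 27) = 27 + 3*(2*K + 27) = 27 + 3*(27 + 2*K) = 27 + (81 + 6*K) = 108 + 6*K)
1/(4409 + V(-58, -84)) = 1/(4409 + (108 + 6*(-58))) = 1/(4409 + (108 - 348)) = 1/(4409 - 240) = 1/4169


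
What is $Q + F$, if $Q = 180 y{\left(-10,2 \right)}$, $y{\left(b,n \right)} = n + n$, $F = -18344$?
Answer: $-17624$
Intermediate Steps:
$y{\left(b,n \right)} = 2 n$
$Q = 720$ ($Q = 180 \cdot 2 \cdot 2 = 180 \cdot 4 = 720$)
$Q + F = 720 - 18344 = -17624$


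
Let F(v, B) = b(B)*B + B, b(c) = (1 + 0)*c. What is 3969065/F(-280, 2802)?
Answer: 3969065/7854006 ≈ 0.50536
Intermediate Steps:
b(c) = c (b(c) = 1*c = c)
F(v, B) = B + B**2 (F(v, B) = B*B + B = B**2 + B = B + B**2)
3969065/F(-280, 2802) = 3969065/((2802*(1 + 2802))) = 3969065/((2802*2803)) = 3969065/7854006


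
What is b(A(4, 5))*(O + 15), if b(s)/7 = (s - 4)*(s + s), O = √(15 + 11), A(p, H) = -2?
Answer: 2520 + 168*√26 ≈ 3376.6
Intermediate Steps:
O = √26 ≈ 5.0990
b(s) = 14*s*(-4 + s) (b(s) = 7*((s - 4)*(s + s)) = 7*((-4 + s)*(2*s)) = 7*(2*s*(-4 + s)) = 14*s*(-4 + s))
b(A(4, 5))*(O + 15) = (14*(-2)*(-4 - 2))*(√26 + 15) = (14*(-2)*(-6))*(15 + √26) = 168*(15 + √26) = 2520 + 168*√26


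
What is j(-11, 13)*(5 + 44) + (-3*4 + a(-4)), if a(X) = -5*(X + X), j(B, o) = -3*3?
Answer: -413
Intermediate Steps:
j(B, o) = -9
a(X) = -10*X
j(-11, 13)*(5 + 44) + (-3*4 + a(-4)) = -9*(5 + 44) + (-3*4 - 10*(-4)) = -9*49 + (-12 + 40) = -441 + 28 = -413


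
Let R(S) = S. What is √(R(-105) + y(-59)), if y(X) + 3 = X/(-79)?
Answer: I*√669367/79 ≈ 10.356*I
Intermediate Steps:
y(X) = -3 - X/79 (y(X) = -3 + X/(-79) = -3 + X*(-1/79) = -3 - X/79)
√(R(-105) + y(-59)) = √(-105 + (-3 - 1/79*(-59))) = √(-105 + (-3 + 59/79)) = √(-105 - 178/79) = √(-8473/79) = I*√669367/79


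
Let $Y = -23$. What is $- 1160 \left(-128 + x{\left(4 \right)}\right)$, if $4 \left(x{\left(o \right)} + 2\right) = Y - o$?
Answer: $158630$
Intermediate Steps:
$x{\left(o \right)} = - \frac{31}{4} - \frac{o}{4}$ ($x{\left(o \right)} = -2 + \frac{-23 - o}{4} = -2 - \left(\frac{23}{4} + \frac{o}{4}\right) = - \frac{31}{4} - \frac{o}{4}$)
$- 1160 \left(-128 + x{\left(4 \right)}\right) = - 1160 \left(-128 - \frac{35}{4}\right) = \left(-1160\right) \left(- \frac{547}{4}\right) = 158630$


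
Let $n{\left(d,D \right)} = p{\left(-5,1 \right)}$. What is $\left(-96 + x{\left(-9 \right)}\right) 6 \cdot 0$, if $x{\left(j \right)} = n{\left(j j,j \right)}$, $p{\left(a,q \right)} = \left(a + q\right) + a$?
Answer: $0$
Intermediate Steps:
$p{\left(a,q \right)} = q + 2 a$
$n{\left(d,D \right)} = -9$ ($n{\left(d,D \right)} = 1 + 2 \left(-5\right) = 1 - 10 = -9$)
$x{\left(j \right)} = -9$
$\left(-96 + x{\left(-9 \right)}\right) 6 \cdot 0 = \left(-96 - 9\right) 6 \cdot 0 = \left(-105\right) 0 = 0$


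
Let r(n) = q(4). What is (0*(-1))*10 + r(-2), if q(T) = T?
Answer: 4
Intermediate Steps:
r(n) = 4
(0*(-1))*10 + r(-2) = (0*(-1))*10 + 4 = 0*10 + 4 = 0 + 4 = 4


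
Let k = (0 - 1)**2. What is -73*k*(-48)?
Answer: 3504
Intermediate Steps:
k = 1 (k = (-1)**2 = 1)
-73*k*(-48) = -73*1*(-48) = -73*(-48) = 3504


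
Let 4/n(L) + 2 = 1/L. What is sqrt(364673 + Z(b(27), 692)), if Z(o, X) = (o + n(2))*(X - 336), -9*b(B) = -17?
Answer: sqrt(3279565)/3 ≈ 603.65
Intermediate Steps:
n(L) = 4/(-2 + 1/L)
b(B) = 17/9 (b(B) = -1/9*(-17) = 17/9)
Z(o, X) = (-336 + X)*(-8/3 + o) (Z(o, X) = (o - 4*2/(-1 + 2*2))*(X - 336) = (o - 4*2/(-1 + 4))*(-336 + X) = (o - 4*2/3)*(-336 + X) = (o - 4*2*1/3)*(-336 + X) = (o - 8/3)*(-336 + X) = (-8/3 + o)*(-336 + X) = (-336 + X)*(-8/3 + o))
sqrt(364673 + Z(b(27), 692)) = sqrt(364673 + (896 - 336*17/9 - 8/3*692 + 692*(17/9))) = sqrt(364673 + (896 - 1904/3 - 5536/3 + 11764/9)) = sqrt(364673 - 2492/9) = sqrt(3279565/9) = sqrt(3279565)/3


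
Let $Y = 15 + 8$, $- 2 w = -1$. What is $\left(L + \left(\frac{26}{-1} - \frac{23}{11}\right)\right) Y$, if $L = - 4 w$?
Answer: $- \frac{7613}{11} \approx -692.09$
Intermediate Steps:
$w = \frac{1}{2}$ ($w = \left(- \frac{1}{2}\right) \left(-1\right) = \frac{1}{2} \approx 0.5$)
$Y = 23$
$L = -2$ ($L = \left(-4\right) \frac{1}{2} = -2$)
$\left(L + \left(\frac{26}{-1} - \frac{23}{11}\right)\right) Y = \left(-2 + \left(\frac{26}{-1} - \frac{23}{11}\right)\right) 23 = \left(-2 + \left(26 \left(-1\right) - \frac{23}{11}\right)\right) 23 = \left(-2 - \frac{309}{11}\right) 23 = \left(- \frac{331}{11}\right) 23 = - \frac{7613}{11}$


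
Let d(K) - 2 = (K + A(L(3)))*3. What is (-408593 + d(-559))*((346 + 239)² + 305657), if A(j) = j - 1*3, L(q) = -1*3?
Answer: -265816914252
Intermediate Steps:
L(q) = -3
A(j) = -3 + j (A(j) = j - 3 = -3 + j)
d(K) = -16 + 3*K (d(K) = 2 + (K + (-3 - 3))*3 = 2 + (K - 6)*3 = 2 + (-6 + K)*3 = 2 + (-18 + 3*K) = -16 + 3*K)
(-408593 + d(-559))*((346 + 239)² + 305657) = (-408593 + (-16 + 3*(-559)))*((346 + 239)² + 305657) = (-408593 + (-16 - 1677))*(585² + 305657) = (-408593 - 1693)*(342225 + 305657) = -410286*647882 = -265816914252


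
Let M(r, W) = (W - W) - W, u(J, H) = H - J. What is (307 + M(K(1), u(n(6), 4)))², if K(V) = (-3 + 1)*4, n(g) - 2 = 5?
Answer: 96100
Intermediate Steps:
n(g) = 7 (n(g) = 2 + 5 = 7)
K(V) = -8 (K(V) = -2*4 = -8)
M(r, W) = -W (M(r, W) = 0 - W = -W)
(307 + M(K(1), u(n(6), 4)))² = (307 - (4 - 1*7))² = (307 - (4 - 7))² = (307 - 1*(-3))² = (307 + 3)² = 310² = 96100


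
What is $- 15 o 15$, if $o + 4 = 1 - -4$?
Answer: $-225$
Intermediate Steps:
$o = 1$ ($o = -4 + \left(1 - -4\right) = -4 + \left(1 + 4\right) = -4 + 5 = 1$)
$- 15 o 15 = \left(-15\right) 1 \cdot 15 = \left(-15\right) 15 = -225$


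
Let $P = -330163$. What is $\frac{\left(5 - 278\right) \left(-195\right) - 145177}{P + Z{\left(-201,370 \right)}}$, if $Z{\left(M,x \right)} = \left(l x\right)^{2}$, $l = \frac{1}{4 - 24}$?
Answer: $\frac{367768}{1319283} \approx 0.27876$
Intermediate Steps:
$l = - \frac{1}{20}$ ($l = \frac{1}{-20} = - \frac{1}{20} \approx -0.05$)
$Z{\left(M,x \right)} = \frac{x^{2}}{400}$ ($Z{\left(M,x \right)} = \left(- \frac{x}{20}\right)^{2} = \frac{x^{2}}{400}$)
$\frac{\left(5 - 278\right) \left(-195\right) - 145177}{P + Z{\left(-201,370 \right)}} = \frac{\left(5 - 278\right) \left(-195\right) - 145177}{-330163 + \frac{370^{2}}{400}} = \frac{\left(-273\right) \left(-195\right) - 145177}{-330163 + \frac{1}{400} \cdot 136900} = \frac{53235 - 145177}{-330163 + \frac{1369}{4}} = - \frac{91942}{- \frac{1319283}{4}} = \left(-91942\right) \left(- \frac{4}{1319283}\right) = \frac{367768}{1319283}$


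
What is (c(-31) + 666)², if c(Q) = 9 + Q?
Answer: 414736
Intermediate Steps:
(c(-31) + 666)² = ((9 - 31) + 666)² = (-22 + 666)² = 644² = 414736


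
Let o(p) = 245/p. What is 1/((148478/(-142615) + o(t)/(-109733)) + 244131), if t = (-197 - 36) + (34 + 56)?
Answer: 203444433335/49666881149510448 ≈ 4.0962e-6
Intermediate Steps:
t = -143 (t = -233 + 90 = -143)
1/((148478/(-142615) + o(t)/(-109733)) + 244131) = 1/((148478/(-142615) + (245/(-143))/(-109733)) + 244131) = 1/((148478*(-1/142615) + (245*(-1/143))*(-1/109733)) + 244131) = 1/((-13498/12965 - 245/143*(-1/109733)) + 244131) = 1/((-13498/12965 + 245/15691819) + 244131) = 1/(-211804996437/203444433335 + 244131) = 1/(49666881149510448/203444433335) = 203444433335/49666881149510448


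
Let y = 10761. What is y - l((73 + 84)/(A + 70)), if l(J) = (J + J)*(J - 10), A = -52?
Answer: 1746893/162 ≈ 10783.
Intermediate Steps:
l(J) = 2*J*(-10 + J) (l(J) = (2*J)*(-10 + J) = 2*J*(-10 + J))
y - l((73 + 84)/(A + 70)) = 10761 - 2*(73 + 84)/(-52 + 70)*(-10 + (73 + 84)/(-52 + 70)) = 10761 - 2*157/18*(-10 + 157/18) = 10761 - 2*157*(1/18)*(-10 + 157*(1/18)) = 10761 - 2*157*(-10 + 157/18)/18 = 10761 - 2*157*(-23)/(18*18) = 10761 - 1*(-3611/162) = 10761 + 3611/162 = 1746893/162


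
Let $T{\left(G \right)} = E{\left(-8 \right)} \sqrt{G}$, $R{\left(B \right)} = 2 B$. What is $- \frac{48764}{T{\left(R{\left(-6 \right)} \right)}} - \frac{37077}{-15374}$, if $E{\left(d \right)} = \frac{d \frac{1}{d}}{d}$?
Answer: $\frac{37077}{15374} - \frac{195056 i \sqrt{3}}{3} \approx 2.4117 - 1.1262 \cdot 10^{5} i$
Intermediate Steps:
$E{\left(d \right)} = \frac{1}{d}$ ($E{\left(d \right)} = 1 \frac{1}{d} = \frac{1}{d}$)
$T{\left(G \right)} = - \frac{\sqrt{G}}{8}$ ($T{\left(G \right)} = \frac{\sqrt{G}}{-8} = - \frac{\sqrt{G}}{8}$)
$- \frac{48764}{T{\left(R{\left(-6 \right)} \right)}} - \frac{37077}{-15374} = - \frac{48764}{\left(- \frac{1}{8}\right) \sqrt{2 \left(-6\right)}} - \frac{37077}{-15374} = - \frac{48764}{\left(- \frac{1}{8}\right) \sqrt{-12}} - - \frac{37077}{15374} = - \frac{48764}{\left(- \frac{1}{8}\right) 2 i \sqrt{3}} + \frac{37077}{15374} = - \frac{48764}{\left(- \frac{1}{4}\right) i \sqrt{3}} + \frac{37077}{15374} = - 48764 \frac{4 i \sqrt{3}}{3} + \frac{37077}{15374} = - \frac{195056 i \sqrt{3}}{3} + \frac{37077}{15374} = \frac{37077}{15374} - \frac{195056 i \sqrt{3}}{3}$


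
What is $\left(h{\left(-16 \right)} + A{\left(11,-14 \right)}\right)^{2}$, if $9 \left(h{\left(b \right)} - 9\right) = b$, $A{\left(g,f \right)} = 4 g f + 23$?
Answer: $\frac{27793984}{81} \approx 3.4314 \cdot 10^{5}$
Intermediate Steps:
$A{\left(g,f \right)} = 23 + 4 f g$ ($A{\left(g,f \right)} = 4 f g + 23 = 23 + 4 f g$)
$h{\left(b \right)} = 9 + \frac{b}{9}$
$\left(h{\left(-16 \right)} + A{\left(11,-14 \right)}\right)^{2} = \left(\left(9 + \frac{1}{9} \left(-16\right)\right) + \left(23 + 4 \left(-14\right) 11\right)\right)^{2} = \left(\left(9 - \frac{16}{9}\right) + \left(23 - 616\right)\right)^{2} = \left(\frac{65}{9} - 593\right)^{2} = \left(- \frac{5272}{9}\right)^{2} = \frac{27793984}{81}$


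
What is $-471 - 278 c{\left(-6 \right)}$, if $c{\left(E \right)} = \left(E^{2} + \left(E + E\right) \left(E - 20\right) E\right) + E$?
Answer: $511605$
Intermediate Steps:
$c{\left(E \right)} = E + E^{2} + 2 E^{2} \left(-20 + E\right)$ ($c{\left(E \right)} = \left(E^{2} + 2 E \left(-20 + E\right) E\right) + E = \left(E^{2} + 2 E^{2} \left(-20 + E\right)\right) + E = E + E^{2} + 2 E^{2} \left(-20 + E\right)$)
$-471 - 278 c{\left(-6 \right)} = -471 - 278 \left(- 6 \left(1 - -234 + 2 \left(-6\right)^{2}\right)\right) = -471 - 278 \left(- 6 \left(1 + 234 + 2 \cdot 36\right)\right) = -471 - 278 \left(- 6 \left(1 + 234 + 72\right)\right) = -471 - 278 \left(\left(-6\right) 307\right) = -471 - -512076 = -471 + 512076 = 511605$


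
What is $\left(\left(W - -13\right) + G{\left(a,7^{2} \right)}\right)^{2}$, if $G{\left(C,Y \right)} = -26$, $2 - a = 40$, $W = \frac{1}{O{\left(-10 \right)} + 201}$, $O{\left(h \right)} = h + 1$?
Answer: $\frac{6225025}{36864} \approx 168.86$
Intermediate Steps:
$O{\left(h \right)} = 1 + h$
$W = \frac{1}{192}$ ($W = \frac{1}{\left(1 - 10\right) + 201} = \frac{1}{-9 + 201} = \frac{1}{192} \approx 0.0052083$)
$a = -38$ ($a = 2 - 40 = -38$)
$\left(\left(W - -13\right) + G{\left(a,7^{2} \right)}\right)^{2} = \left(\left(\frac{1}{192} - -13\right) - 26\right)^{2} = \left(\left(\frac{1}{192} + 13\right) - 26\right)^{2} = \left(\frac{2497}{192} - 26\right)^{2} = \left(- \frac{2495}{192}\right)^{2} = \frac{6225025}{36864}$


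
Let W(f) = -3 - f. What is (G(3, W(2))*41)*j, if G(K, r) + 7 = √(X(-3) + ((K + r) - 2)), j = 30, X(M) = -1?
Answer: -8610 + 1230*I*√5 ≈ -8610.0 + 2750.4*I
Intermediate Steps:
G(K, r) = -7 + √(-3 + K + r) (G(K, r) = -7 + √(-1 + ((K + r) - 2)) = -7 + √(-1 + (-2 + K + r)) = -7 + √(-3 + K + r))
(G(3, W(2))*41)*j = ((-7 + √(-3 + 3 + (-3 - 1*2)))*41)*30 = ((-7 + √(-3 + 3 + (-3 - 2)))*41)*30 = ((-7 + √(-3 + 3 - 5))*41)*30 = ((-7 + √(-5))*41)*30 = ((-7 + I*√5)*41)*30 = (-287 + 41*I*√5)*30 = -8610 + 1230*I*√5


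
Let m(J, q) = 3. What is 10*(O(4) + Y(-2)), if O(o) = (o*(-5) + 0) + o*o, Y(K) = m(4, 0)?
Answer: -10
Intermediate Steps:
Y(K) = 3
O(o) = o² - 5*o (O(o) = (-5*o + 0) + o² = -5*o + o² = o² - 5*o)
10*(O(4) + Y(-2)) = 10*(4*(-5 + 4) + 3) = 10*(4*(-1) + 3) = 10*(-4 + 3) = 10*(-1) = -10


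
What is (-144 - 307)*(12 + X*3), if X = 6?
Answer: -13530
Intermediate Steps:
(-144 - 307)*(12 + X*3) = (-144 - 307)*(12 + 6*3) = -451*(12 + 18) = -451*30 = -13530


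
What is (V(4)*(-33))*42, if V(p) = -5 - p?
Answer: 12474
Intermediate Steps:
(V(4)*(-33))*42 = ((-5 - 1*4)*(-33))*42 = ((-5 - 4)*(-33))*42 = -9*(-33)*42 = 297*42 = 12474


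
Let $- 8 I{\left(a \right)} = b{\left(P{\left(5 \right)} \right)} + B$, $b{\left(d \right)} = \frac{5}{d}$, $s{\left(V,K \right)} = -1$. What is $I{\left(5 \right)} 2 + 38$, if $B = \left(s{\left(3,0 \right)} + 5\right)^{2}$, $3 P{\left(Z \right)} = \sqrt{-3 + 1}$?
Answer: $34 + \frac{15 i \sqrt{2}}{8} \approx 34.0 + 2.6516 i$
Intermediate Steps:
$P{\left(Z \right)} = \frac{i \sqrt{2}}{3}$ ($P{\left(Z \right)} = \frac{\sqrt{-3 + 1}}{3} = \frac{\sqrt{-2}}{3} = \frac{i \sqrt{2}}{3}$)
$B = 16$ ($B = \left(-1 + 5\right)^{2} = 4^{2} = 16$)
$I{\left(a \right)} = -2 + \frac{15 i \sqrt{2}}{16}$ ($I{\left(a \right)} = - \frac{\frac{5}{\frac{1}{3} i \sqrt{2}} + 16}{8} = - \frac{5 \left(- \frac{3 i \sqrt{2}}{2}\right) + 16}{8} = - \frac{- \frac{15 i \sqrt{2}}{2} + 16}{8} = - \frac{16 - \frac{15 i \sqrt{2}}{2}}{8} = -2 + \frac{15 i \sqrt{2}}{16}$)
$I{\left(5 \right)} 2 + 38 = \left(-2 + \frac{15 i \sqrt{2}}{16}\right) 2 + 38 = \left(-4 + \frac{15 i \sqrt{2}}{8}\right) + 38 = 34 + \frac{15 i \sqrt{2}}{8}$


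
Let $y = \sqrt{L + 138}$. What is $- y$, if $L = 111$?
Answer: $- \sqrt{249} \approx -15.78$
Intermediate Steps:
$y = \sqrt{249}$ ($y = \sqrt{111 + 138} = \sqrt{249} \approx 15.78$)
$- y = - \sqrt{249}$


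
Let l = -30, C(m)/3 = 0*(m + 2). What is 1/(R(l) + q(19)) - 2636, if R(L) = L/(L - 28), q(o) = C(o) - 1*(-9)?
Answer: -727507/276 ≈ -2635.9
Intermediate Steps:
C(m) = 0 (C(m) = 3*(0*(m + 2)) = 3*(0*(2 + m)) = 3*0 = 0)
q(o) = 9 (q(o) = 0 - 1*(-9) = 0 + 9 = 9)
R(L) = L/(-28 + L)
1/(R(l) + q(19)) - 2636 = 1/(-30/(-28 - 30) + 9) - 2636 = 1/(-30/(-58) + 9) - 2636 = 1/(-30*(-1/58) + 9) - 2636 = 1/(15/29 + 9) - 2636 = 1/(276/29) - 2636 = 29/276 - 2636 = -727507/276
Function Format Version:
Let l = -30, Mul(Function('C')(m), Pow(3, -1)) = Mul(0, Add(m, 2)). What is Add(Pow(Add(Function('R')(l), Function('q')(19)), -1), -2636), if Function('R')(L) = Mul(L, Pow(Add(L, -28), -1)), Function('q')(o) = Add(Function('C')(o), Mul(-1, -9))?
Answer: Rational(-727507, 276) ≈ -2635.9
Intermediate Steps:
Function('C')(m) = 0 (Function('C')(m) = Mul(3, Mul(0, Add(m, 2))) = Mul(3, Mul(0, Add(2, m))) = Mul(3, 0) = 0)
Function('q')(o) = 9 (Function('q')(o) = Add(0, Mul(-1, -9)) = Add(0, 9) = 9)
Function('R')(L) = Mul(L, Pow(Add(-28, L), -1))
Add(Pow(Add(Function('R')(l), Function('q')(19)), -1), -2636) = Add(Pow(Add(Mul(-30, Pow(Add(-28, -30), -1)), 9), -1), -2636) = Add(Pow(Add(Mul(-30, Pow(-58, -1)), 9), -1), -2636) = Add(Pow(Add(Mul(-30, Rational(-1, 58)), 9), -1), -2636) = Add(Pow(Add(Rational(15, 29), 9), -1), -2636) = Add(Pow(Rational(276, 29), -1), -2636) = Add(Rational(29, 276), -2636) = Rational(-727507, 276)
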